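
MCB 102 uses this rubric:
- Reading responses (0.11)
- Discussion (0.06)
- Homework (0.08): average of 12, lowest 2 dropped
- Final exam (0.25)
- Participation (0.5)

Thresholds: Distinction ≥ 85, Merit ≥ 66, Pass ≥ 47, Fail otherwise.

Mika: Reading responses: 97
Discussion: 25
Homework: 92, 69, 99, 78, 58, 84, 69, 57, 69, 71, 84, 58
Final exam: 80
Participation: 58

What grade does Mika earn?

Merit

Homework: drop 57, 58 → average of remaining 10 = 773/10 = 77.3
Weighted total:
  Reading responses 97 × 0.11 = 10.67
  Discussion 25 × 0.06 = 1.5
  Homework 77.3 × 0.08 = 6.184
  Final exam 80 × 0.25 = 20
  Participation 58 × 0.5 = 29
Sum = 67.354
67.354 is ≥ 66 and < 85 → Merit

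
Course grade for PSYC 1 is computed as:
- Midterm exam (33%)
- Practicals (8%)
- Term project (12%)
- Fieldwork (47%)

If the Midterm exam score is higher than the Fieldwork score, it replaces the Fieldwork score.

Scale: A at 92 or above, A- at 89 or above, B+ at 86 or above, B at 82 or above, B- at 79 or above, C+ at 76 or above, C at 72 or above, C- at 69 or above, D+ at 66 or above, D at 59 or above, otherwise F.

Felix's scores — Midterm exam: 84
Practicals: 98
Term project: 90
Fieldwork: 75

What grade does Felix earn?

B

Midterm exam (84) > Fieldwork (75), so Fieldwork counts as 84.
Weighted total:
  Midterm exam 84 × 0.33 = 27.72
  Practicals 98 × 0.08 = 7.84
  Term project 90 × 0.12 = 10.8
  Fieldwork 84 × 0.47 = 39.48
Sum = 85.84
85.84 is ≥ 82 and < 86 → B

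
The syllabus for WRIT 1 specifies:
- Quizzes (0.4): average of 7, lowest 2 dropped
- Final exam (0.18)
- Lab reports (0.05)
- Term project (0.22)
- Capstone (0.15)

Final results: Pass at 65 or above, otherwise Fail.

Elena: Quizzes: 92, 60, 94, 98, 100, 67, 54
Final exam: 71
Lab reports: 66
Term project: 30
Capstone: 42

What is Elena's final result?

Pass

Quizzes: drop 54, 60 → average of remaining 5 = 451/5 = 90.2
Weighted total:
  Quizzes 90.2 × 0.4 = 36.08
  Final exam 71 × 0.18 = 12.78
  Lab reports 66 × 0.05 = 3.3
  Term project 30 × 0.22 = 6.6
  Capstone 42 × 0.15 = 6.3
Sum = 65.06
65.06 ≥ 65 → Pass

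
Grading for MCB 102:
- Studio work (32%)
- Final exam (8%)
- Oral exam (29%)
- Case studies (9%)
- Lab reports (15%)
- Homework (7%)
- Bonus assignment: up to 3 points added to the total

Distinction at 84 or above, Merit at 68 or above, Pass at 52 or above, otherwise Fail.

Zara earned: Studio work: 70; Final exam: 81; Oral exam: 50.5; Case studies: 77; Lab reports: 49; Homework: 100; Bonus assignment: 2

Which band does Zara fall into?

Pass

Weighted total:
  Studio work 70 × 0.32 = 22.4
  Final exam 81 × 0.08 = 6.48
  Oral exam 50.5 × 0.29 = 14.645
  Case studies 77 × 0.09 = 6.93
  Lab reports 49 × 0.15 = 7.35
  Homework 100 × 0.07 = 7
Sum = 64.805
Bonus assignment: 64.805 + 2 = 66.805
66.805 is ≥ 52 and < 68 → Pass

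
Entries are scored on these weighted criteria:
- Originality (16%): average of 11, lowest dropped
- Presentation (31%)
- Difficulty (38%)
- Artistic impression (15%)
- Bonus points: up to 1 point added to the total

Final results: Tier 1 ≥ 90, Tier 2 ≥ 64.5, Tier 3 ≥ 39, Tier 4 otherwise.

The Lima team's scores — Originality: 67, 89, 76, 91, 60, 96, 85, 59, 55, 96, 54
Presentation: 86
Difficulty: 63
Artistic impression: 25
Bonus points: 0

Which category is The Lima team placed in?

Originality: drop 54 → average of remaining 10 = 774/10 = 77.4
Weighted total:
  Originality 77.4 × 0.16 = 12.384
  Presentation 86 × 0.31 = 26.66
  Difficulty 63 × 0.38 = 23.94
  Artistic impression 25 × 0.15 = 3.75
Sum = 66.734
Bonus points: 66.734 + 0 = 66.734
66.734 is ≥ 64.5 and < 90 → Tier 2

Tier 2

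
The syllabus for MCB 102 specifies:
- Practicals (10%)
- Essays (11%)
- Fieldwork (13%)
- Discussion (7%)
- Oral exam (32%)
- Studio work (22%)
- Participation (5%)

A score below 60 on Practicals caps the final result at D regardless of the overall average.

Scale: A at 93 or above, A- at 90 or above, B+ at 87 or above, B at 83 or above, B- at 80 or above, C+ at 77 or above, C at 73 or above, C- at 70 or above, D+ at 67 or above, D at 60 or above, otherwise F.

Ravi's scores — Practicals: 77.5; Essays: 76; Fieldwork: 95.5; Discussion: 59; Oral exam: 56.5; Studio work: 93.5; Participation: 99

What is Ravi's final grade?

C

Practicals score 77.5 ≥ 60: minimum met.
Weighted total:
  Practicals 77.5 × 0.1 = 7.75
  Essays 76 × 0.11 = 8.36
  Fieldwork 95.5 × 0.13 = 12.415
  Discussion 59 × 0.07 = 4.13
  Oral exam 56.5 × 0.32 = 18.08
  Studio work 93.5 × 0.22 = 20.57
  Participation 99 × 0.05 = 4.95
Sum = 76.255
76.255 is ≥ 73 and < 77 → C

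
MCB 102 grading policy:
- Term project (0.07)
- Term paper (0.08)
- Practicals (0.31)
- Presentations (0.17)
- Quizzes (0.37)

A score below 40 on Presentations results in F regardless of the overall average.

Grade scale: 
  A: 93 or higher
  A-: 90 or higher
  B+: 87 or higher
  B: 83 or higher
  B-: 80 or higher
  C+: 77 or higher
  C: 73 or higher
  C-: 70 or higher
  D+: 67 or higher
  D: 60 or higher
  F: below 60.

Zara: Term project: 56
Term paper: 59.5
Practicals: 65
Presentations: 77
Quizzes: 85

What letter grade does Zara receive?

C

Presentations score 77 ≥ 40: minimum met.
Weighted total:
  Term project 56 × 0.07 = 3.92
  Term paper 59.5 × 0.08 = 4.76
  Practicals 65 × 0.31 = 20.15
  Presentations 77 × 0.17 = 13.09
  Quizzes 85 × 0.37 = 31.45
Sum = 73.37
73.37 is ≥ 73 and < 77 → C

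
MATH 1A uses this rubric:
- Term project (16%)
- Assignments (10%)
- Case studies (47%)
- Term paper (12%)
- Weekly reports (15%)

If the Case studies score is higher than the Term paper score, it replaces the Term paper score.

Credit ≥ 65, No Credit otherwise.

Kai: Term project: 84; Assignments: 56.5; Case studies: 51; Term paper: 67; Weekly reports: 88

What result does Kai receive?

Case studies (51) ≤ Term paper (67), so Term paper stays at 67.
Weighted total:
  Term project 84 × 0.16 = 13.44
  Assignments 56.5 × 0.1 = 5.65
  Case studies 51 × 0.47 = 23.97
  Term paper 67 × 0.12 = 8.04
  Weekly reports 88 × 0.15 = 13.2
Sum = 64.3
64.3 < 65 → No Credit

No Credit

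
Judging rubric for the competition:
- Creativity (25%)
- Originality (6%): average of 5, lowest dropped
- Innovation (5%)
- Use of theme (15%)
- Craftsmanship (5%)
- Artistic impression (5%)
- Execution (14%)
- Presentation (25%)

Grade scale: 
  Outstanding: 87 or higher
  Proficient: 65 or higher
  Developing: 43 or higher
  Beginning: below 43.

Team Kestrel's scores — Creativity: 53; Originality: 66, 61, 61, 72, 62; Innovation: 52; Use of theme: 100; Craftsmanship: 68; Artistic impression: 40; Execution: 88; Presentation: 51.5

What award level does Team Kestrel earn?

Originality: drop 61 → average of remaining 4 = 261/4 = 65.25
Weighted total:
  Creativity 53 × 0.25 = 13.25
  Originality 65.25 × 0.06 = 3.915
  Innovation 52 × 0.05 = 2.6
  Use of theme 100 × 0.15 = 15
  Craftsmanship 68 × 0.05 = 3.4
  Artistic impression 40 × 0.05 = 2
  Execution 88 × 0.14 = 12.32
  Presentation 51.5 × 0.25 = 12.875
Sum = 65.36
65.36 is ≥ 65 and < 87 → Proficient

Proficient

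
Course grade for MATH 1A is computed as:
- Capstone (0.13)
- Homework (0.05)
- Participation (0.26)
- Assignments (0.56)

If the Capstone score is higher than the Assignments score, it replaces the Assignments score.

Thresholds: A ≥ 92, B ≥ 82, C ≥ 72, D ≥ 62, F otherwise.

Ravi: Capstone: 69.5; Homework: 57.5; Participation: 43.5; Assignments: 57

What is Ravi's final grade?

D

Capstone (69.5) > Assignments (57), so Assignments counts as 69.5.
Weighted total:
  Capstone 69.5 × 0.13 = 9.035
  Homework 57.5 × 0.05 = 2.875
  Participation 43.5 × 0.26 = 11.31
  Assignments 69.5 × 0.56 = 38.92
Sum = 62.14
62.14 is ≥ 62 and < 72 → D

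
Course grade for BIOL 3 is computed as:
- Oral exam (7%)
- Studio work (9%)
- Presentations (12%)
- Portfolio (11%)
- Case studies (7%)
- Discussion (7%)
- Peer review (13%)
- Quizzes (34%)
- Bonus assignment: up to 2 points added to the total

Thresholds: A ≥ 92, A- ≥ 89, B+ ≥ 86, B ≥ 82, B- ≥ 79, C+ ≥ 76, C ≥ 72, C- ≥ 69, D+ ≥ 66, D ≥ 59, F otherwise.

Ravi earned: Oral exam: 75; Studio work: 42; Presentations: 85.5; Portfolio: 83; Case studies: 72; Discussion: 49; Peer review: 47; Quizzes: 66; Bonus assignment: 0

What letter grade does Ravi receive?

Weighted total:
  Oral exam 75 × 0.07 = 5.25
  Studio work 42 × 0.09 = 3.78
  Presentations 85.5 × 0.12 = 10.26
  Portfolio 83 × 0.11 = 9.13
  Case studies 72 × 0.07 = 5.04
  Discussion 49 × 0.07 = 3.43
  Peer review 47 × 0.13 = 6.11
  Quizzes 66 × 0.34 = 22.44
Sum = 65.44
Bonus assignment: 65.44 + 0 = 65.44
65.44 is ≥ 59 and < 66 → D

D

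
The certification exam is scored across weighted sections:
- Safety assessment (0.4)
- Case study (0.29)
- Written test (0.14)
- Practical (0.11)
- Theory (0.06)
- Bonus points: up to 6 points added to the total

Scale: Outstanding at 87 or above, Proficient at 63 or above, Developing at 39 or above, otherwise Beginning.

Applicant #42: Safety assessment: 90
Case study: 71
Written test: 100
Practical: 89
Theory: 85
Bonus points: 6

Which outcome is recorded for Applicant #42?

Weighted total:
  Safety assessment 90 × 0.4 = 36
  Case study 71 × 0.29 = 20.59
  Written test 100 × 0.14 = 14
  Practical 89 × 0.11 = 9.79
  Theory 85 × 0.06 = 5.1
Sum = 85.48
Bonus points: 85.48 + 6 = 91.48
91.48 ≥ 87 → Outstanding

Outstanding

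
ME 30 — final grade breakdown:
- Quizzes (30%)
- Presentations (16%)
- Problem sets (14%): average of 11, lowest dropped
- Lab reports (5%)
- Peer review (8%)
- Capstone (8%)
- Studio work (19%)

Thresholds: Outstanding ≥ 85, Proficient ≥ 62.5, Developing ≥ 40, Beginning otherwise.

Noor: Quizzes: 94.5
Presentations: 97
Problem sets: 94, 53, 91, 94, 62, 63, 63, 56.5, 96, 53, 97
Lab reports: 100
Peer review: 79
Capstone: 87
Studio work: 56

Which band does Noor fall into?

Proficient

Problem sets: drop 53 → average of remaining 10 = 769.5/10 = 76.95
Weighted total:
  Quizzes 94.5 × 0.3 = 28.35
  Presentations 97 × 0.16 = 15.52
  Problem sets 76.95 × 0.14 = 10.773
  Lab reports 100 × 0.05 = 5
  Peer review 79 × 0.08 = 6.32
  Capstone 87 × 0.08 = 6.96
  Studio work 56 × 0.19 = 10.64
Sum = 83.563
83.563 is ≥ 62.5 and < 85 → Proficient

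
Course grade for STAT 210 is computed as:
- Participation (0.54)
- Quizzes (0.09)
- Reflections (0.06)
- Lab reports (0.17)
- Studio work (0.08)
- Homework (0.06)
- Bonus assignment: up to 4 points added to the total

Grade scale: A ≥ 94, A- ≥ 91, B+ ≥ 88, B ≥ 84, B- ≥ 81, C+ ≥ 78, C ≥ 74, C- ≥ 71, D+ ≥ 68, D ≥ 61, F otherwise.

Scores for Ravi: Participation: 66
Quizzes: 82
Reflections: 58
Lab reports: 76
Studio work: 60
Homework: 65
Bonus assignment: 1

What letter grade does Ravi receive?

Weighted total:
  Participation 66 × 0.54 = 35.64
  Quizzes 82 × 0.09 = 7.38
  Reflections 58 × 0.06 = 3.48
  Lab reports 76 × 0.17 = 12.92
  Studio work 60 × 0.08 = 4.8
  Homework 65 × 0.06 = 3.9
Sum = 68.12
Bonus assignment: 68.12 + 1 = 69.12
69.12 is ≥ 68 and < 71 → D+

D+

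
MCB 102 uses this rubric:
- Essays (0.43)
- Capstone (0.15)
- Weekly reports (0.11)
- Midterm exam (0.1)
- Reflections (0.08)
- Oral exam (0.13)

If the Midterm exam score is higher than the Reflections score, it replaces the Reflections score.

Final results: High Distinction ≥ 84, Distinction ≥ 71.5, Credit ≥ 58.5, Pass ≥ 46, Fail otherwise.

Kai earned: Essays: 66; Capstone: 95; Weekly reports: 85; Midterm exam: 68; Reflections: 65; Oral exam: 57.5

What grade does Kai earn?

Midterm exam (68) > Reflections (65), so Reflections counts as 68.
Weighted total:
  Essays 66 × 0.43 = 28.38
  Capstone 95 × 0.15 = 14.25
  Weekly reports 85 × 0.11 = 9.35
  Midterm exam 68 × 0.1 = 6.8
  Reflections 68 × 0.08 = 5.44
  Oral exam 57.5 × 0.13 = 7.475
Sum = 71.695
71.695 is ≥ 71.5 and < 84 → Distinction

Distinction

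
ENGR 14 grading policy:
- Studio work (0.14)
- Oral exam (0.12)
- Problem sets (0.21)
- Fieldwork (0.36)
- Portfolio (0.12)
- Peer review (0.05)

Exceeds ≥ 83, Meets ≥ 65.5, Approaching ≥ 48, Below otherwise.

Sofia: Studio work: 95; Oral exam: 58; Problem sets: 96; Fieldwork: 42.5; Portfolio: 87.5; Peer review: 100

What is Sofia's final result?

Meets

Weighted total:
  Studio work 95 × 0.14 = 13.3
  Oral exam 58 × 0.12 = 6.96
  Problem sets 96 × 0.21 = 20.16
  Fieldwork 42.5 × 0.36 = 15.3
  Portfolio 87.5 × 0.12 = 10.5
  Peer review 100 × 0.05 = 5
Sum = 71.22
71.22 is ≥ 65.5 and < 83 → Meets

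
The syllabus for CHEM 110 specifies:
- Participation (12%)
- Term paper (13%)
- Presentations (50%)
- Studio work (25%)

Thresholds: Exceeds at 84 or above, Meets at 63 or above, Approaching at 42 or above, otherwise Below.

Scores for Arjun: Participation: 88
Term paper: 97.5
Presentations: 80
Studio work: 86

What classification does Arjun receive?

Exceeds

Weighted total:
  Participation 88 × 0.12 = 10.56
  Term paper 97.5 × 0.13 = 12.675
  Presentations 80 × 0.5 = 40
  Studio work 86 × 0.25 = 21.5
Sum = 84.735
84.735 ≥ 84 → Exceeds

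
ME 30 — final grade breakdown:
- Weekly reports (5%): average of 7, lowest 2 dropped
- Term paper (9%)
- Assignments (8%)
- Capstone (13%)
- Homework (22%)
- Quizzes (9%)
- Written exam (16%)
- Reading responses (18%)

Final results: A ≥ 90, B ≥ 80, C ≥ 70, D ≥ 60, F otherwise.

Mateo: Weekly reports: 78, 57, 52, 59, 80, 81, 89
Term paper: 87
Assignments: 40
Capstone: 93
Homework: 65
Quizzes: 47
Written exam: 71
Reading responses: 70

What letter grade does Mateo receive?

D

Weekly reports: drop 52, 57 → average of remaining 5 = 387/5 = 77.4
Weighted total:
  Weekly reports 77.4 × 0.05 = 3.87
  Term paper 87 × 0.09 = 7.83
  Assignments 40 × 0.08 = 3.2
  Capstone 93 × 0.13 = 12.09
  Homework 65 × 0.22 = 14.3
  Quizzes 47 × 0.09 = 4.23
  Written exam 71 × 0.16 = 11.36
  Reading responses 70 × 0.18 = 12.6
Sum = 69.48
69.48 is ≥ 60 and < 70 → D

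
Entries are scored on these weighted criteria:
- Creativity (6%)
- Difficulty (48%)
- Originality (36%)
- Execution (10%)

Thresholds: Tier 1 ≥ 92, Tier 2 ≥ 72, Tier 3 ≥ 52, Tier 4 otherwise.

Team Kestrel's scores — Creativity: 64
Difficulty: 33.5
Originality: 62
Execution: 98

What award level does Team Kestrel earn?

Tier 3

Weighted total:
  Creativity 64 × 0.06 = 3.84
  Difficulty 33.5 × 0.48 = 16.08
  Originality 62 × 0.36 = 22.32
  Execution 98 × 0.1 = 9.8
Sum = 52.04
52.04 is ≥ 52 and < 72 → Tier 3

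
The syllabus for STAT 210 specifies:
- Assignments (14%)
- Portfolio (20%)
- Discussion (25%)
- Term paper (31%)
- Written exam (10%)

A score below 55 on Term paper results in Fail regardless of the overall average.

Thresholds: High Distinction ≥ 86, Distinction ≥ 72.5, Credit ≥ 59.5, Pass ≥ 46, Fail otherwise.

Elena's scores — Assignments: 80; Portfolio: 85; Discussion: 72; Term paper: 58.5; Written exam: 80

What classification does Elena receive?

Credit

Term paper score 58.5 ≥ 55: minimum met.
Weighted total:
  Assignments 80 × 0.14 = 11.2
  Portfolio 85 × 0.2 = 17
  Discussion 72 × 0.25 = 18
  Term paper 58.5 × 0.31 = 18.135
  Written exam 80 × 0.1 = 8
Sum = 72.335
72.335 is ≥ 59.5 and < 72.5 → Credit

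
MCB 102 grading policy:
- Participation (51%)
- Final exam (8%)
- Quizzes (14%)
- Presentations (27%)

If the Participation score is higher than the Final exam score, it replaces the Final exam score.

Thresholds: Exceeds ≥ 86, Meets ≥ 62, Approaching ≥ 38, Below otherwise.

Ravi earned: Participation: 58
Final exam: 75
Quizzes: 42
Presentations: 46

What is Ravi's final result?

Participation (58) ≤ Final exam (75), so Final exam stays at 75.
Weighted total:
  Participation 58 × 0.51 = 29.58
  Final exam 75 × 0.08 = 6
  Quizzes 42 × 0.14 = 5.88
  Presentations 46 × 0.27 = 12.42
Sum = 53.88
53.88 is ≥ 38 and < 62 → Approaching

Approaching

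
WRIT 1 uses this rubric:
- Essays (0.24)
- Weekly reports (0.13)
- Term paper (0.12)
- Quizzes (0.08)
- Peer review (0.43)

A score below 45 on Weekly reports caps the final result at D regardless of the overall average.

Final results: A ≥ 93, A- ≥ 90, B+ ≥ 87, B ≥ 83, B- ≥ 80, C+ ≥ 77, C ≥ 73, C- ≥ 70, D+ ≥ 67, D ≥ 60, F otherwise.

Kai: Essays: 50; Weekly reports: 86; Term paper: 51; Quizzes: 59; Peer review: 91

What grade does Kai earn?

C

Weekly reports score 86 ≥ 45: minimum met.
Weighted total:
  Essays 50 × 0.24 = 12
  Weekly reports 86 × 0.13 = 11.18
  Term paper 51 × 0.12 = 6.12
  Quizzes 59 × 0.08 = 4.72
  Peer review 91 × 0.43 = 39.13
Sum = 73.15
73.15 is ≥ 73 and < 77 → C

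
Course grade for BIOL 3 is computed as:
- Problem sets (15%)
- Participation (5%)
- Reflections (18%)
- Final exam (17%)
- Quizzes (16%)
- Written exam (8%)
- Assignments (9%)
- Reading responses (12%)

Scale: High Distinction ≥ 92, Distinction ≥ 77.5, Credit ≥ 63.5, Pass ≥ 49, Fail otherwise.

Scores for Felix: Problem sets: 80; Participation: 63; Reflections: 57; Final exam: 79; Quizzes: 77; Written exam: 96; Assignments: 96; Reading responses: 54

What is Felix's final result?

Credit

Weighted total:
  Problem sets 80 × 0.15 = 12
  Participation 63 × 0.05 = 3.15
  Reflections 57 × 0.18 = 10.26
  Final exam 79 × 0.17 = 13.43
  Quizzes 77 × 0.16 = 12.32
  Written exam 96 × 0.08 = 7.68
  Assignments 96 × 0.09 = 8.64
  Reading responses 54 × 0.12 = 6.48
Sum = 73.96
73.96 is ≥ 63.5 and < 77.5 → Credit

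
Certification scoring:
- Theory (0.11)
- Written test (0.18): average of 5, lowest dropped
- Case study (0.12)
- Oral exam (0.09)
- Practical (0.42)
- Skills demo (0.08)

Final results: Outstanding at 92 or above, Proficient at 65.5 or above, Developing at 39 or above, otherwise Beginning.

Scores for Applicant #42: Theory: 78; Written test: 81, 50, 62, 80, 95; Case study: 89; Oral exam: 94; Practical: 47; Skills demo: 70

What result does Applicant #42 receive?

Written test: drop 50 → average of remaining 4 = 318/4 = 79.5
Weighted total:
  Theory 78 × 0.11 = 8.58
  Written test 79.5 × 0.18 = 14.31
  Case study 89 × 0.12 = 10.68
  Oral exam 94 × 0.09 = 8.46
  Practical 47 × 0.42 = 19.74
  Skills demo 70 × 0.08 = 5.6
Sum = 67.37
67.37 is ≥ 65.5 and < 92 → Proficient

Proficient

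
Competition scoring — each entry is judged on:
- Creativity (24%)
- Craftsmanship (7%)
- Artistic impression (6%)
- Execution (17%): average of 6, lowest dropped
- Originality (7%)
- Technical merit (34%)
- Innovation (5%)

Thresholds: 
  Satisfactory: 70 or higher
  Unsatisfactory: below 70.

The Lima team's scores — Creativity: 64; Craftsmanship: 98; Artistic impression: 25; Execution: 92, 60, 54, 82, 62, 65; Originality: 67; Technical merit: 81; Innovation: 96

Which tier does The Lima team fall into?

Satisfactory

Execution: drop 54 → average of remaining 5 = 361/5 = 72.2
Weighted total:
  Creativity 64 × 0.24 = 15.36
  Craftsmanship 98 × 0.07 = 6.86
  Artistic impression 25 × 0.06 = 1.5
  Execution 72.2 × 0.17 = 12.274
  Originality 67 × 0.07 = 4.69
  Technical merit 81 × 0.34 = 27.54
  Innovation 96 × 0.05 = 4.8
Sum = 73.024
73.024 ≥ 70 → Satisfactory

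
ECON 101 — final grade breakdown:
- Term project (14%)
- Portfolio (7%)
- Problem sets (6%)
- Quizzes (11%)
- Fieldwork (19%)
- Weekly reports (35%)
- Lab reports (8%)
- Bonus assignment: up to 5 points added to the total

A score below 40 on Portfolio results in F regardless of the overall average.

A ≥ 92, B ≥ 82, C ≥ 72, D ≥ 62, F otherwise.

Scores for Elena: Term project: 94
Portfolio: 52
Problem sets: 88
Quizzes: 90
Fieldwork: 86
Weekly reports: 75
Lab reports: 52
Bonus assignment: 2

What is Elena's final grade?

Portfolio score 52 ≥ 40: minimum met.
Weighted total:
  Term project 94 × 0.14 = 13.16
  Portfolio 52 × 0.07 = 3.64
  Problem sets 88 × 0.06 = 5.28
  Quizzes 90 × 0.11 = 9.9
  Fieldwork 86 × 0.19 = 16.34
  Weekly reports 75 × 0.35 = 26.25
  Lab reports 52 × 0.08 = 4.16
Sum = 78.73
Bonus assignment: 78.73 + 2 = 80.73
80.73 is ≥ 72 and < 82 → C

C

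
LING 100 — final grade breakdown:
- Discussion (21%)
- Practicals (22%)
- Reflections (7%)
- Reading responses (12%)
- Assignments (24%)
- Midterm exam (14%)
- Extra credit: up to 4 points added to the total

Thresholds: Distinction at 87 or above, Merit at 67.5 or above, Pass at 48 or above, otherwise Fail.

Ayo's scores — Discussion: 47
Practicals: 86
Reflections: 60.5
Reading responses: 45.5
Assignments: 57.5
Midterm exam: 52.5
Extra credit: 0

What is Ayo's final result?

Pass

Weighted total:
  Discussion 47 × 0.21 = 9.87
  Practicals 86 × 0.22 = 18.92
  Reflections 60.5 × 0.07 = 4.235
  Reading responses 45.5 × 0.12 = 5.46
  Assignments 57.5 × 0.24 = 13.8
  Midterm exam 52.5 × 0.14 = 7.35
Sum = 59.635
Extra credit: 59.635 + 0 = 59.635
59.635 is ≥ 48 and < 67.5 → Pass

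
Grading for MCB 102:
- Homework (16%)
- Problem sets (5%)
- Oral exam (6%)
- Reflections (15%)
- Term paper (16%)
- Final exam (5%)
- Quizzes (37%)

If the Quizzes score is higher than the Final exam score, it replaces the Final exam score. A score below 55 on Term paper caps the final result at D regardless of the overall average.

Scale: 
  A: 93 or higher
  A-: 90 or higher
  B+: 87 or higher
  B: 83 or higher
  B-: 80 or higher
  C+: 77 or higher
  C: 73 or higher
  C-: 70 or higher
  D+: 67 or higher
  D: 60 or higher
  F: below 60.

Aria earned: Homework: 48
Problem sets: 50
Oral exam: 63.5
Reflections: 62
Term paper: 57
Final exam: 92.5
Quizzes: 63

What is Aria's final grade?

Quizzes (63) ≤ Final exam (92.5), so Final exam stays at 92.5.
Term paper score 57 ≥ 55: minimum met.
Weighted total:
  Homework 48 × 0.16 = 7.68
  Problem sets 50 × 0.05 = 2.5
  Oral exam 63.5 × 0.06 = 3.81
  Reflections 62 × 0.15 = 9.3
  Term paper 57 × 0.16 = 9.12
  Final exam 92.5 × 0.05 = 4.625
  Quizzes 63 × 0.37 = 23.31
Sum = 60.345
60.345 is ≥ 60 and < 67 → D

D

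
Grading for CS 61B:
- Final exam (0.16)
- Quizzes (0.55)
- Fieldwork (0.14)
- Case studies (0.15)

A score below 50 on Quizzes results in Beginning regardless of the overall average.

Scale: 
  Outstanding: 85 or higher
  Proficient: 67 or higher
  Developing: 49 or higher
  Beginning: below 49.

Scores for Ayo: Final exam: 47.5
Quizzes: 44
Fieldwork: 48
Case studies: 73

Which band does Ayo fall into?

Beginning

Quizzes score 44 < 50: minimum not met.
Weighted total:
  Final exam 47.5 × 0.16 = 7.6
  Quizzes 44 × 0.55 = 24.2
  Fieldwork 48 × 0.14 = 6.72
  Case studies 73 × 0.15 = 10.95
Sum = 49.47
Because the Quizzes minimum was not met, the result is Beginning.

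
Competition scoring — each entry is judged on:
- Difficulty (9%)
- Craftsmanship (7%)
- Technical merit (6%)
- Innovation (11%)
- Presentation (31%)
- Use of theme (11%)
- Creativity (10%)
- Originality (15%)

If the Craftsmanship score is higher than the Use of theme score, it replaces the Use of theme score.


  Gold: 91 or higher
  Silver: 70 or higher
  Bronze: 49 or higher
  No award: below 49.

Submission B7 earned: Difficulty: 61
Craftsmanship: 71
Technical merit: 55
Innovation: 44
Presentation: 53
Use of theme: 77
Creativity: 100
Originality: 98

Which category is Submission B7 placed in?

Craftsmanship (71) ≤ Use of theme (77), so Use of theme stays at 77.
Weighted total:
  Difficulty 61 × 0.09 = 5.49
  Craftsmanship 71 × 0.07 = 4.97
  Technical merit 55 × 0.06 = 3.3
  Innovation 44 × 0.11 = 4.84
  Presentation 53 × 0.31 = 16.43
  Use of theme 77 × 0.11 = 8.47
  Creativity 100 × 0.1 = 10
  Originality 98 × 0.15 = 14.7
Sum = 68.2
68.2 is ≥ 49 and < 70 → Bronze

Bronze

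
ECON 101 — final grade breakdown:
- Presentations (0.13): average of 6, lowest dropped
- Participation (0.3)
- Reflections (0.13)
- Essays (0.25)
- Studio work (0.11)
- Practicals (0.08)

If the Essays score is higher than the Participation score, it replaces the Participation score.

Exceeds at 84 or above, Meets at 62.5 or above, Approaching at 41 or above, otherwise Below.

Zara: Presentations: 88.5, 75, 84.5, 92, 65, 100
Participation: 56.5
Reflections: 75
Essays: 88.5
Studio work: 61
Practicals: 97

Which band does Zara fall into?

Exceeds

Presentations: drop 65 → average of remaining 5 = 440/5 = 88
Essays (88.5) > Participation (56.5), so Participation counts as 88.5.
Weighted total:
  Presentations 88 × 0.13 = 11.44
  Participation 88.5 × 0.3 = 26.55
  Reflections 75 × 0.13 = 9.75
  Essays 88.5 × 0.25 = 22.125
  Studio work 61 × 0.11 = 6.71
  Practicals 97 × 0.08 = 7.76
Sum = 84.335
84.335 ≥ 84 → Exceeds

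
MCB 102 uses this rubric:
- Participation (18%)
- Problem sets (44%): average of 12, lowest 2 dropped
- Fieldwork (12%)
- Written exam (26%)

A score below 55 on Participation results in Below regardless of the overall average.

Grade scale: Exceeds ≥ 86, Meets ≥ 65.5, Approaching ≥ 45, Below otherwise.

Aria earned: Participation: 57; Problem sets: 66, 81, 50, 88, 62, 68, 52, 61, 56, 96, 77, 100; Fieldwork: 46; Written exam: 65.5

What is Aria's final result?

Problem sets: drop 50, 52 → average of remaining 10 = 755/10 = 75.5
Participation score 57 ≥ 55: minimum met.
Weighted total:
  Participation 57 × 0.18 = 10.26
  Problem sets 75.5 × 0.44 = 33.22
  Fieldwork 46 × 0.12 = 5.52
  Written exam 65.5 × 0.26 = 17.03
Sum = 66.03
66.03 is ≥ 65.5 and < 86 → Meets

Meets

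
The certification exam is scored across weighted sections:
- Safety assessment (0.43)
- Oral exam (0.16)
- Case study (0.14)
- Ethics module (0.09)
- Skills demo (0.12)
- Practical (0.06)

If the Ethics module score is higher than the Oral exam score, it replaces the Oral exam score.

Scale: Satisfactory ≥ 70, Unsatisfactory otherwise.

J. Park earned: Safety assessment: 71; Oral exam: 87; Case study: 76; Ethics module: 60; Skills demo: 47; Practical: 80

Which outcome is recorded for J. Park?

Ethics module (60) ≤ Oral exam (87), so Oral exam stays at 87.
Weighted total:
  Safety assessment 71 × 0.43 = 30.53
  Oral exam 87 × 0.16 = 13.92
  Case study 76 × 0.14 = 10.64
  Ethics module 60 × 0.09 = 5.4
  Skills demo 47 × 0.12 = 5.64
  Practical 80 × 0.06 = 4.8
Sum = 70.93
70.93 ≥ 70 → Satisfactory

Satisfactory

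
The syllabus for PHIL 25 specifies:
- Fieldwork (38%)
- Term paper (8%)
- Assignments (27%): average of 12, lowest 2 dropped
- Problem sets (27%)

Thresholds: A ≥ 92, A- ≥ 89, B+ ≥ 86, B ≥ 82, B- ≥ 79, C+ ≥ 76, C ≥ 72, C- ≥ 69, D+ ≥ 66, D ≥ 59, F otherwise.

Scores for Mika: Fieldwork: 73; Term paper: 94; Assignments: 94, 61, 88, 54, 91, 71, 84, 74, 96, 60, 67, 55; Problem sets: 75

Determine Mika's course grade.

C+

Assignments: drop 54, 55 → average of remaining 10 = 786/10 = 78.6
Weighted total:
  Fieldwork 73 × 0.38 = 27.74
  Term paper 94 × 0.08 = 7.52
  Assignments 78.6 × 0.27 = 21.222
  Problem sets 75 × 0.27 = 20.25
Sum = 76.732
76.732 is ≥ 76 and < 79 → C+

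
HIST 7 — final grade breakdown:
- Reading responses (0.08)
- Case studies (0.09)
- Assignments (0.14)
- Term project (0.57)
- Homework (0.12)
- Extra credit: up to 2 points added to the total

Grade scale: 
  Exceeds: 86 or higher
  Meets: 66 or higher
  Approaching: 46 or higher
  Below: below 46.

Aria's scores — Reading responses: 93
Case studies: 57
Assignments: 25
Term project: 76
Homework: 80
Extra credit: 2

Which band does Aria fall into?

Meets

Weighted total:
  Reading responses 93 × 0.08 = 7.44
  Case studies 57 × 0.09 = 5.13
  Assignments 25 × 0.14 = 3.5
  Term project 76 × 0.57 = 43.32
  Homework 80 × 0.12 = 9.6
Sum = 68.99
Extra credit: 68.99 + 2 = 70.99
70.99 is ≥ 66 and < 86 → Meets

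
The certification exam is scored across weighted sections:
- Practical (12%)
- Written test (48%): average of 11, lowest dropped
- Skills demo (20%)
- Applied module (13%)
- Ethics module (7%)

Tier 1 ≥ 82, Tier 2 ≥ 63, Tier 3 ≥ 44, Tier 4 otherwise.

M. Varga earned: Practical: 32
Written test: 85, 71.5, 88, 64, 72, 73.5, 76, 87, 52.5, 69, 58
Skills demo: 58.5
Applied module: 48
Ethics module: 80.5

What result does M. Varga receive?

Tier 2

Written test: drop 52.5 → average of remaining 10 = 744/10 = 74.4
Weighted total:
  Practical 32 × 0.12 = 3.84
  Written test 74.4 × 0.48 = 35.712
  Skills demo 58.5 × 0.2 = 11.7
  Applied module 48 × 0.13 = 6.24
  Ethics module 80.5 × 0.07 = 5.635
Sum = 63.127
63.127 is ≥ 63 and < 82 → Tier 2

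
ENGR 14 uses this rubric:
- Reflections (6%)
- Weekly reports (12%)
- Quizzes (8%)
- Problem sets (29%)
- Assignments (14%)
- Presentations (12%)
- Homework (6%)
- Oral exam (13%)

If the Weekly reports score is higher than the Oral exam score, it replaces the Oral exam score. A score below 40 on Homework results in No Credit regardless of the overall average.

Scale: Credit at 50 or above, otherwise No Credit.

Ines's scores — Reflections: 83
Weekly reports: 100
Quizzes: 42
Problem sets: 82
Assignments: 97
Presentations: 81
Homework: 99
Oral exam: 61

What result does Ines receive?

Credit

Weekly reports (100) > Oral exam (61), so Oral exam counts as 100.
Homework score 99 ≥ 40: minimum met.
Weighted total:
  Reflections 83 × 0.06 = 4.98
  Weekly reports 100 × 0.12 = 12
  Quizzes 42 × 0.08 = 3.36
  Problem sets 82 × 0.29 = 23.78
  Assignments 97 × 0.14 = 13.58
  Presentations 81 × 0.12 = 9.72
  Homework 99 × 0.06 = 5.94
  Oral exam 100 × 0.13 = 13
Sum = 86.36
86.36 ≥ 50 → Credit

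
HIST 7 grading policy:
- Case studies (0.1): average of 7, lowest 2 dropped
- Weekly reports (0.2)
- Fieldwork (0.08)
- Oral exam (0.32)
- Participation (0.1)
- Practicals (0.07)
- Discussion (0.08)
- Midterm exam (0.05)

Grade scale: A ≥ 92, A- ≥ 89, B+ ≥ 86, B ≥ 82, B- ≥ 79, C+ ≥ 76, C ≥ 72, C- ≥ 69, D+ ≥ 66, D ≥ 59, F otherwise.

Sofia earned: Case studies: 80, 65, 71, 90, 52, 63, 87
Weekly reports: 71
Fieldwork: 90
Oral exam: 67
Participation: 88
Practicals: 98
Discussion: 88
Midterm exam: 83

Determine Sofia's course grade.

Case studies: drop 52, 63 → average of remaining 5 = 393/5 = 78.6
Weighted total:
  Case studies 78.6 × 0.1 = 7.86
  Weekly reports 71 × 0.2 = 14.2
  Fieldwork 90 × 0.08 = 7.2
  Oral exam 67 × 0.32 = 21.44
  Participation 88 × 0.1 = 8.8
  Practicals 98 × 0.07 = 6.86
  Discussion 88 × 0.08 = 7.04
  Midterm exam 83 × 0.05 = 4.15
Sum = 77.55
77.55 is ≥ 76 and < 79 → C+

C+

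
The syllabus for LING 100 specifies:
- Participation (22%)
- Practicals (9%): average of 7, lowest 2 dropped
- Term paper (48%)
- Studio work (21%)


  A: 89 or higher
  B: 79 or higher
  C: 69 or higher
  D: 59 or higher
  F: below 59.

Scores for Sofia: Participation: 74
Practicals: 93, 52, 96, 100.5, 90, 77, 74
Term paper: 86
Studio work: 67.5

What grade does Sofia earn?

Practicals: drop 52, 74 → average of remaining 5 = 456.5/5 = 91.3
Weighted total:
  Participation 74 × 0.22 = 16.28
  Practicals 91.3 × 0.09 = 8.217
  Term paper 86 × 0.48 = 41.28
  Studio work 67.5 × 0.21 = 14.175
Sum = 79.952
79.952 is ≥ 79 and < 89 → B

B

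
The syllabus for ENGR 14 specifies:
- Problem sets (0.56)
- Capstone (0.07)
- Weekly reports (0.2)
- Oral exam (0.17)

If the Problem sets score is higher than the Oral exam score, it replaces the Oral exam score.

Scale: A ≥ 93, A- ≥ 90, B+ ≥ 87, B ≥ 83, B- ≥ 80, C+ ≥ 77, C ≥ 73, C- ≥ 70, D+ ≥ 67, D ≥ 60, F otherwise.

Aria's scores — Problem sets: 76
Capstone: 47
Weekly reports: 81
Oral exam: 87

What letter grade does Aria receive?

Problem sets (76) ≤ Oral exam (87), so Oral exam stays at 87.
Weighted total:
  Problem sets 76 × 0.56 = 42.56
  Capstone 47 × 0.07 = 3.29
  Weekly reports 81 × 0.2 = 16.2
  Oral exam 87 × 0.17 = 14.79
Sum = 76.84
76.84 is ≥ 73 and < 77 → C

C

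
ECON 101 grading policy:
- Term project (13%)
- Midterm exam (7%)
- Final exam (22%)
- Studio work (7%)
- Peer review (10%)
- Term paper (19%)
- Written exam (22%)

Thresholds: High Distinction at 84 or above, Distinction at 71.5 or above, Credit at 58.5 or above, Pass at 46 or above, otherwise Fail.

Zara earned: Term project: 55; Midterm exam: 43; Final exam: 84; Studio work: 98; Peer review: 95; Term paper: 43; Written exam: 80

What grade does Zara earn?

Credit

Weighted total:
  Term project 55 × 0.13 = 7.15
  Midterm exam 43 × 0.07 = 3.01
  Final exam 84 × 0.22 = 18.48
  Studio work 98 × 0.07 = 6.86
  Peer review 95 × 0.1 = 9.5
  Term paper 43 × 0.19 = 8.17
  Written exam 80 × 0.22 = 17.6
Sum = 70.77
70.77 is ≥ 58.5 and < 71.5 → Credit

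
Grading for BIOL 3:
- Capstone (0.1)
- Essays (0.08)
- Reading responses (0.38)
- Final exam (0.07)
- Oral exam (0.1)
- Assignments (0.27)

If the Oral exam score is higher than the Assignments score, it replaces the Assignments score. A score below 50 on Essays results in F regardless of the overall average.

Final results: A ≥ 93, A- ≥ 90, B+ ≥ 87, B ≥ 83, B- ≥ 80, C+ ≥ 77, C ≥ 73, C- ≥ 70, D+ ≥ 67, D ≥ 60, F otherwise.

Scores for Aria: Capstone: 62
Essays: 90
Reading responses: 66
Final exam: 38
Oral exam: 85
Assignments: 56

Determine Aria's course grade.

C-

Oral exam (85) > Assignments (56), so Assignments counts as 85.
Essays score 90 ≥ 50: minimum met.
Weighted total:
  Capstone 62 × 0.1 = 6.2
  Essays 90 × 0.08 = 7.2
  Reading responses 66 × 0.38 = 25.08
  Final exam 38 × 0.07 = 2.66
  Oral exam 85 × 0.1 = 8.5
  Assignments 85 × 0.27 = 22.95
Sum = 72.59
72.59 is ≥ 70 and < 73 → C-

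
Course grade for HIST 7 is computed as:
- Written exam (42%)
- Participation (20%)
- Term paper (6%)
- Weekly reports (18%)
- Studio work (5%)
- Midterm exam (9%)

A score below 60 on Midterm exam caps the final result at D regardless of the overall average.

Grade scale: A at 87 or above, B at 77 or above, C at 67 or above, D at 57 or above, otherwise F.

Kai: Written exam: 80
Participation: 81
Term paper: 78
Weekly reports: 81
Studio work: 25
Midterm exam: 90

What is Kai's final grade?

Midterm exam score 90 ≥ 60: minimum met.
Weighted total:
  Written exam 80 × 0.42 = 33.6
  Participation 81 × 0.2 = 16.2
  Term paper 78 × 0.06 = 4.68
  Weekly reports 81 × 0.18 = 14.58
  Studio work 25 × 0.05 = 1.25
  Midterm exam 90 × 0.09 = 8.1
Sum = 78.41
78.41 is ≥ 77 and < 87 → B

B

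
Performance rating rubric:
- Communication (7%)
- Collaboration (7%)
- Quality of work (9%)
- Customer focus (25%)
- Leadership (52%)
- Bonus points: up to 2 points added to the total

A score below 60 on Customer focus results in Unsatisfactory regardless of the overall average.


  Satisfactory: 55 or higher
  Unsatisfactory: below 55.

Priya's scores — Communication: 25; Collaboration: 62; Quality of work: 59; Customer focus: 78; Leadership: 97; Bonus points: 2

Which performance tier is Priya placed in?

Customer focus score 78 ≥ 60: minimum met.
Weighted total:
  Communication 25 × 0.07 = 1.75
  Collaboration 62 × 0.07 = 4.34
  Quality of work 59 × 0.09 = 5.31
  Customer focus 78 × 0.25 = 19.5
  Leadership 97 × 0.52 = 50.44
Sum = 81.34
Bonus points: 81.34 + 2 = 83.34
83.34 ≥ 55 → Satisfactory

Satisfactory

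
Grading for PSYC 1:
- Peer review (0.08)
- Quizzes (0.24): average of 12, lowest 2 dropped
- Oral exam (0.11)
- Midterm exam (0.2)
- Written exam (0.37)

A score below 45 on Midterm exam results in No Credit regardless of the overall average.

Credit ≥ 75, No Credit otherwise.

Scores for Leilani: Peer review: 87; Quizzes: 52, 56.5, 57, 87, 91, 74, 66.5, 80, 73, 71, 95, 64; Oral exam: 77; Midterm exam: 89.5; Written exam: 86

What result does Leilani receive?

Quizzes: drop 52, 56.5 → average of remaining 10 = 758.5/10 = 75.85
Midterm exam score 89.5 ≥ 45: minimum met.
Weighted total:
  Peer review 87 × 0.08 = 6.96
  Quizzes 75.85 × 0.24 = 18.204
  Oral exam 77 × 0.11 = 8.47
  Midterm exam 89.5 × 0.2 = 17.9
  Written exam 86 × 0.37 = 31.82
Sum = 83.354
83.354 ≥ 75 → Credit

Credit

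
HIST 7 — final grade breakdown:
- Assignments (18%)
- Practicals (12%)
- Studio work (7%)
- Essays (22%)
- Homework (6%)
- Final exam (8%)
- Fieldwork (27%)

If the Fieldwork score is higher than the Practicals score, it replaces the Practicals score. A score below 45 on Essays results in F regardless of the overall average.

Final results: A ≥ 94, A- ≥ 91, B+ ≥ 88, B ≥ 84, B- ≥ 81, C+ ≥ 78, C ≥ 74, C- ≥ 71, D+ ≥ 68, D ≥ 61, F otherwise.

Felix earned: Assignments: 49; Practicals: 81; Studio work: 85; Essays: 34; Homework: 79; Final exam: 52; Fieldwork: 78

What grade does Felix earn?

Fieldwork (78) ≤ Practicals (81), so Practicals stays at 81.
Essays score 34 < 45: minimum not met.
Weighted total:
  Assignments 49 × 0.18 = 8.82
  Practicals 81 × 0.12 = 9.72
  Studio work 85 × 0.07 = 5.95
  Essays 34 × 0.22 = 7.48
  Homework 79 × 0.06 = 4.74
  Final exam 52 × 0.08 = 4.16
  Fieldwork 78 × 0.27 = 21.06
Sum = 61.93
Because the Essays minimum was not met, the result is F.

F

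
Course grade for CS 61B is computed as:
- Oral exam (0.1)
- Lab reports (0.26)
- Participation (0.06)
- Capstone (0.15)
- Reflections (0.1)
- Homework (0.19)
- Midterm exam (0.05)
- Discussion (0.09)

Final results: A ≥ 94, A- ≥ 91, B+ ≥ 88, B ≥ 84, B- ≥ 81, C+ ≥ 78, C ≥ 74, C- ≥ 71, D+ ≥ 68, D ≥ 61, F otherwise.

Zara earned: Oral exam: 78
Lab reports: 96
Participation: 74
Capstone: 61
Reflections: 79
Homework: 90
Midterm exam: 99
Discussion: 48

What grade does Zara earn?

C+

Weighted total:
  Oral exam 78 × 0.1 = 7.8
  Lab reports 96 × 0.26 = 24.96
  Participation 74 × 0.06 = 4.44
  Capstone 61 × 0.15 = 9.15
  Reflections 79 × 0.1 = 7.9
  Homework 90 × 0.19 = 17.1
  Midterm exam 99 × 0.05 = 4.95
  Discussion 48 × 0.09 = 4.32
Sum = 80.62
80.62 is ≥ 78 and < 81 → C+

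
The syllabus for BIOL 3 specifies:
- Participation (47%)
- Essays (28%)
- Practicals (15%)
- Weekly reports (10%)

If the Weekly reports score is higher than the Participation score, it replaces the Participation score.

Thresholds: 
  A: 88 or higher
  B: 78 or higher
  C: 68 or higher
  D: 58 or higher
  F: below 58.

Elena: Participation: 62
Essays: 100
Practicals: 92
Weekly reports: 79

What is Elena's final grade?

Weekly reports (79) > Participation (62), so Participation counts as 79.
Weighted total:
  Participation 79 × 0.47 = 37.13
  Essays 100 × 0.28 = 28
  Practicals 92 × 0.15 = 13.8
  Weekly reports 79 × 0.1 = 7.9
Sum = 86.83
86.83 is ≥ 78 and < 88 → B

B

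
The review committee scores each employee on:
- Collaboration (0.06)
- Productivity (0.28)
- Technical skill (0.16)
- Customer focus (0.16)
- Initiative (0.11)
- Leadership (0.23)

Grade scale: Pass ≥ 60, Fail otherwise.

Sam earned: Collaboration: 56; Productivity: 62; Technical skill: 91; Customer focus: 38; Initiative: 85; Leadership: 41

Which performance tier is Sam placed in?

Weighted total:
  Collaboration 56 × 0.06 = 3.36
  Productivity 62 × 0.28 = 17.36
  Technical skill 91 × 0.16 = 14.56
  Customer focus 38 × 0.16 = 6.08
  Initiative 85 × 0.11 = 9.35
  Leadership 41 × 0.23 = 9.43
Sum = 60.14
60.14 ≥ 60 → Pass

Pass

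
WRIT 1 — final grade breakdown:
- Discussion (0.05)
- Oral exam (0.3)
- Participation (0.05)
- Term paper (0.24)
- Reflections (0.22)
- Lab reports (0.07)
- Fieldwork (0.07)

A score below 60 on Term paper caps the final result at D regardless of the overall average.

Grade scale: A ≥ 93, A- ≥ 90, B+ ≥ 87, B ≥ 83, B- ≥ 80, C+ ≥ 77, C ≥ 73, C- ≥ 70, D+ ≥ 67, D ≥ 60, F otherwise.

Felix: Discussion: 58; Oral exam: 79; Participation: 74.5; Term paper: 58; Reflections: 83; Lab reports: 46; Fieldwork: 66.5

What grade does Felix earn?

Term paper score 58 < 60: minimum not met.
Weighted total:
  Discussion 58 × 0.05 = 2.9
  Oral exam 79 × 0.3 = 23.7
  Participation 74.5 × 0.05 = 3.725
  Term paper 58 × 0.24 = 13.92
  Reflections 83 × 0.22 = 18.26
  Lab reports 46 × 0.07 = 3.22
  Fieldwork 66.5 × 0.07 = 4.655
Sum = 70.38
70.38 would be C-; cap at D applies → D.

D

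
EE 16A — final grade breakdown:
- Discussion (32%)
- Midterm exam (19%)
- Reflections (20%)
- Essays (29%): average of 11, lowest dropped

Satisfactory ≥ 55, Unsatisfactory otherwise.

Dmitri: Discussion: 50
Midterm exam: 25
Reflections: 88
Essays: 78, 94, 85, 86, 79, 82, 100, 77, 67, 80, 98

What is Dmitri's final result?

Essays: drop 67 → average of remaining 10 = 859/10 = 85.9
Weighted total:
  Discussion 50 × 0.32 = 16
  Midterm exam 25 × 0.19 = 4.75
  Reflections 88 × 0.2 = 17.6
  Essays 85.9 × 0.29 = 24.911
Sum = 63.261
63.261 ≥ 55 → Satisfactory

Satisfactory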